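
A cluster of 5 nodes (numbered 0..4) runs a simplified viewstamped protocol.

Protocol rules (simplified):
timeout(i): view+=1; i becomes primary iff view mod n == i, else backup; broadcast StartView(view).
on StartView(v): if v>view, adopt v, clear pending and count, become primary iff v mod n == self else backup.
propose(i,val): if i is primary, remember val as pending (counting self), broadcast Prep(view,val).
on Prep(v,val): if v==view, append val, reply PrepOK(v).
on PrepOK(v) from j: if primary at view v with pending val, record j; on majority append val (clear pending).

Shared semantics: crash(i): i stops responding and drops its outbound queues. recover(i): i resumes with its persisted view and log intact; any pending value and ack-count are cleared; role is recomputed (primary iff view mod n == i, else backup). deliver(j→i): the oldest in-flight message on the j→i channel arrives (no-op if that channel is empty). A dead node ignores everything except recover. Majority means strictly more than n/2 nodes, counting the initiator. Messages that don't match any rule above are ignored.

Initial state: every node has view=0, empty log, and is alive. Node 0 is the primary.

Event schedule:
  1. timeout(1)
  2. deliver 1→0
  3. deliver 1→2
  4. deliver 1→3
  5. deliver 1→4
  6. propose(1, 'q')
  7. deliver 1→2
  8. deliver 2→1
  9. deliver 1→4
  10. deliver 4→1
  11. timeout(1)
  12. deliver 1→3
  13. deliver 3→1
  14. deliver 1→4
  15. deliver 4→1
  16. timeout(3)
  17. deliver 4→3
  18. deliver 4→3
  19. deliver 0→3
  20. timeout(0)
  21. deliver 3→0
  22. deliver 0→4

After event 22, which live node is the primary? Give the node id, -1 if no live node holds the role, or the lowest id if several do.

-1

e1 timeout(1): 1[prim,v=1,-]
e2 deliver 1→0: 0[back,v=1,-]
e3 deliver 1→2: 2[back,v=1,-]
e4 deliver 1→3: 3[back,v=1,-]
e5 deliver 1→4: 4[back,v=1,-]
e6 propose(1,'q'): ·
e7 deliver 1→2: 2[back,v=1,q]
e8 deliver 2→1: ·
e9 deliver 1→4: 4[back,v=1,q]
e10 deliver 4→1: 1[prim,v=1,q]
e11 timeout(1): 1[back,v=2,q]
e12 deliver 1→3: 3[back,v=1,q]
e13 deliver 3→1: ·
e14 deliver 1→4: 4[back,v=2,q]
e15 deliver 4→1: ·
e16 timeout(3): 3[back,v=2,q]
e17 deliver 4→3: ·
e18 deliver 4→3: ·
e19 deliver 0→3: ·
e20 timeout(0): 0[back,v=2,-]
e21 deliver 3→0: ·
e22 deliver 0→4: ·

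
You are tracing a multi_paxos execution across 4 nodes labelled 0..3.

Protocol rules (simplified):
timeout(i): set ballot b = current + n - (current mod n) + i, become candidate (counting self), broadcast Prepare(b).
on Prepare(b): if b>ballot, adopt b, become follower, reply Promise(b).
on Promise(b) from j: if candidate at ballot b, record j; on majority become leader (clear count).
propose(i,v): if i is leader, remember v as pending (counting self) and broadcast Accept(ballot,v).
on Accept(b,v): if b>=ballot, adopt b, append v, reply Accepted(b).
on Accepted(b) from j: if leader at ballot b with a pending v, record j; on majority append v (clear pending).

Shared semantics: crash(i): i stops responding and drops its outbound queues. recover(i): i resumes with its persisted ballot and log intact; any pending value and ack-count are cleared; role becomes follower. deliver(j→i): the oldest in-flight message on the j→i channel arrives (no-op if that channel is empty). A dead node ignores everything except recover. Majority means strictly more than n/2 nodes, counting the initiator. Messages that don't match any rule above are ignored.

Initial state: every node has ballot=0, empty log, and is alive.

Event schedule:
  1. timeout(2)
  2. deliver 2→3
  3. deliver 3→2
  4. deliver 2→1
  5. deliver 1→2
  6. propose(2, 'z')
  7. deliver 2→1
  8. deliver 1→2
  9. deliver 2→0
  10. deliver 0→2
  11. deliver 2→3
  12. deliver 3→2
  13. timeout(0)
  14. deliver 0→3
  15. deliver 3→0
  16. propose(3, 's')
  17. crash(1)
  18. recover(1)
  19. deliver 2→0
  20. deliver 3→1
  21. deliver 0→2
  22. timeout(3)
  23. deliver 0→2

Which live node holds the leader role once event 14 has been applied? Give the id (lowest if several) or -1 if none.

1. timeout(2):  <2:cand b6 ->
2. deliver 2→3:  <3:foll b6 ->
3. deliver 3→2:  nop
4. deliver 2→1:  <1:foll b6 ->
5. deliver 1→2:  <2:lead b6 ->
6. propose(2,'z'):  nop
7. deliver 2→1:  <1:foll b6 z>
8. deliver 1→2:  nop
9. deliver 2→0:  <0:foll b6 ->
10. deliver 0→2:  nop
11. deliver 2→3:  <3:foll b6 z>
12. deliver 3→2:  <2:lead b6 z>
13. timeout(0):  <0:cand b8 ->
14. deliver 0→3:  <3:foll b8 z>

2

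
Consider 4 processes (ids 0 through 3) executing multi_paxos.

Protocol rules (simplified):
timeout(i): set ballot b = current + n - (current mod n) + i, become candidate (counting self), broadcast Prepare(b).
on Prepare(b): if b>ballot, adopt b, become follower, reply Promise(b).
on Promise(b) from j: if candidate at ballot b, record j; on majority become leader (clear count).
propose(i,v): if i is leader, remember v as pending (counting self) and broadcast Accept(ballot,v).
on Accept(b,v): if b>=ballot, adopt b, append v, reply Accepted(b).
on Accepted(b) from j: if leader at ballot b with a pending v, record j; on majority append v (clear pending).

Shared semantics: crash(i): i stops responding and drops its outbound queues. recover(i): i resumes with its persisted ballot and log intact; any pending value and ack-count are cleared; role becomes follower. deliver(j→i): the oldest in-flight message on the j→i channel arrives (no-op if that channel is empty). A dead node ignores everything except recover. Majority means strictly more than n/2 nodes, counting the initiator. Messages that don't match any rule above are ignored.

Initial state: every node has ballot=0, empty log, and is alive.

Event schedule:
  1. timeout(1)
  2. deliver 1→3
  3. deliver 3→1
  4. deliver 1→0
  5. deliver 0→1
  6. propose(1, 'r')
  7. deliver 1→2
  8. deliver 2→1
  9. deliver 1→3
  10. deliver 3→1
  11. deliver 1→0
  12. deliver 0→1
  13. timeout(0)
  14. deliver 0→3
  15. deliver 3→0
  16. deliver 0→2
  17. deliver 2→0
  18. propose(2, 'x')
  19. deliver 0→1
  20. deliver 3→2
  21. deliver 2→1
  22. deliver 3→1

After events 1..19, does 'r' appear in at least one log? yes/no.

yes

after 1 — timeout(1): n1:cand/b5/[-]
after 2 — deliver 1→3: n3:foll/b5/[-]
after 3 — deliver 3→1: ·
after 4 — deliver 1→0: n0:foll/b5/[-]
after 5 — deliver 0→1: n1:lead/b5/[-]
after 6 — propose(1,'r'): ·
after 7 — deliver 1→2: n2:foll/b5/[-]
after 8 — deliver 2→1: ·
after 9 — deliver 1→3: n3:foll/b5/[r]
after 10 — deliver 3→1: ·
after 11 — deliver 1→0: n0:foll/b5/[r]
after 12 — deliver 0→1: n1:lead/b5/[r]
after 13 — timeout(0): n0:cand/b8/[r]
after 14 — deliver 0→3: n3:foll/b8/[r]
after 15 — deliver 3→0: ·
after 16 — deliver 0→2: n2:foll/b8/[-]
after 17 — deliver 2→0: n0:lead/b8/[r]
after 18 — propose(2,'x'): ·
after 19 — deliver 0→1: n1:foll/b8/[r]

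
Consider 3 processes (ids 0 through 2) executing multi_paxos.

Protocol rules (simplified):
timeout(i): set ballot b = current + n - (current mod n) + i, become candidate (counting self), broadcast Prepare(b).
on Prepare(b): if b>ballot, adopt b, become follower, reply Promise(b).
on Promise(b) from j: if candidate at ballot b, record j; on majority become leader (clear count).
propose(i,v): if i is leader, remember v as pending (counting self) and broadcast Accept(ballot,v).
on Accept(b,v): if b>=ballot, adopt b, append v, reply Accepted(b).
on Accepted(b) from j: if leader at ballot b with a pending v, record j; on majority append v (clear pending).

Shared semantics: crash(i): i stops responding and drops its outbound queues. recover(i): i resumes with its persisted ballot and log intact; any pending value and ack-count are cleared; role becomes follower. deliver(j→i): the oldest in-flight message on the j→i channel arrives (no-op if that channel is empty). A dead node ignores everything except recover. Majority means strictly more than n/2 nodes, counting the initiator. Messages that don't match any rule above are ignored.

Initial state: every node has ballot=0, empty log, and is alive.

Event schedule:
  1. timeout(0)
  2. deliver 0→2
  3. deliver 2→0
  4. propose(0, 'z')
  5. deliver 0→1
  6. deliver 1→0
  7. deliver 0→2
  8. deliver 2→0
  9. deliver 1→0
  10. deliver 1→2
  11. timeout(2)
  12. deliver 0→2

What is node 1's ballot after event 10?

3

1. timeout(0):  <0:cand b3 ->
2. deliver 0→2:  <2:foll b3 ->
3. deliver 2→0:  <0:lead b3 ->
4. propose(0,'z'):  nop
5. deliver 0→1:  <1:foll b3 ->
6. deliver 1→0:  nop
7. deliver 0→2:  <2:foll b3 z>
8. deliver 2→0:  <0:lead b3 z>
9. deliver 1→0:  nop
10. deliver 1→2:  nop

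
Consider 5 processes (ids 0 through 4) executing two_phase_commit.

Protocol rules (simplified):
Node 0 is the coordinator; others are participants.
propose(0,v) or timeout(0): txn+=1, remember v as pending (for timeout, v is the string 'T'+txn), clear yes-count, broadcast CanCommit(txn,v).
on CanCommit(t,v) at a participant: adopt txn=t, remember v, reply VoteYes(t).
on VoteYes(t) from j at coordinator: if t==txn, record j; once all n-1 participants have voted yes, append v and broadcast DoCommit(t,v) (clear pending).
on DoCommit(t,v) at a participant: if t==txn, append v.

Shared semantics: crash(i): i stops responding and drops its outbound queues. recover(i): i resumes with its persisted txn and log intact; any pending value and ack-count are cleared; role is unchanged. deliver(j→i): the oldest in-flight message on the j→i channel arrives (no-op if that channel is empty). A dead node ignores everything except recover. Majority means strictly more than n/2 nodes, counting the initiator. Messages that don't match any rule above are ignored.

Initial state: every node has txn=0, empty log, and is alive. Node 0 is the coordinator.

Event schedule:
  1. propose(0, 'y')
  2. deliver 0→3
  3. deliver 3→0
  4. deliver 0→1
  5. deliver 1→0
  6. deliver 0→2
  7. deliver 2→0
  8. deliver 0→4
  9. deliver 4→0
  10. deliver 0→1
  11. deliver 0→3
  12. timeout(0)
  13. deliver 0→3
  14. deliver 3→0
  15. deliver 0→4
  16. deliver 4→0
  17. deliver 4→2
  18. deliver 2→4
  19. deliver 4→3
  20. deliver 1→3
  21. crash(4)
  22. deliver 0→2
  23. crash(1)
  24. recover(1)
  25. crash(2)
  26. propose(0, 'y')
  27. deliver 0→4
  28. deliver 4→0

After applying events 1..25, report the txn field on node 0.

step 1 propose(0,'y'): 0={coor,t=1,log=-}
step 2 deliver 0→3: 3={part,t=1,log=-}
step 3 deliver 3→0: —
step 4 deliver 0→1: 1={part,t=1,log=-}
step 5 deliver 1→0: —
step 6 deliver 0→2: 2={part,t=1,log=-}
step 7 deliver 2→0: —
step 8 deliver 0→4: 4={part,t=1,log=-}
step 9 deliver 4→0: 0={coor,t=1,log=y}
step 10 deliver 0→1: 1={part,t=1,log=y}
step 11 deliver 0→3: 3={part,t=1,log=y}
step 12 timeout(0): 0={coor,t=2,log=y}
step 13 deliver 0→3: 3={part,t=2,log=y}
step 14 deliver 3→0: —
step 15 deliver 0→4: 4={part,t=1,log=y}
step 16 deliver 4→0: —
step 17 deliver 4→2: —
step 18 deliver 2→4: —
step 19 deliver 4→3: —
step 20 deliver 1→3: —
step 21 crash(4): 4={✗part,t=1,log=y}
step 22 deliver 0→2: 2={part,t=1,log=y}
step 23 crash(1): 1={✗part,t=1,log=y}
step 24 recover(1): 1={part,t=1,log=y}
step 25 crash(2): 2={✗part,t=1,log=y}

2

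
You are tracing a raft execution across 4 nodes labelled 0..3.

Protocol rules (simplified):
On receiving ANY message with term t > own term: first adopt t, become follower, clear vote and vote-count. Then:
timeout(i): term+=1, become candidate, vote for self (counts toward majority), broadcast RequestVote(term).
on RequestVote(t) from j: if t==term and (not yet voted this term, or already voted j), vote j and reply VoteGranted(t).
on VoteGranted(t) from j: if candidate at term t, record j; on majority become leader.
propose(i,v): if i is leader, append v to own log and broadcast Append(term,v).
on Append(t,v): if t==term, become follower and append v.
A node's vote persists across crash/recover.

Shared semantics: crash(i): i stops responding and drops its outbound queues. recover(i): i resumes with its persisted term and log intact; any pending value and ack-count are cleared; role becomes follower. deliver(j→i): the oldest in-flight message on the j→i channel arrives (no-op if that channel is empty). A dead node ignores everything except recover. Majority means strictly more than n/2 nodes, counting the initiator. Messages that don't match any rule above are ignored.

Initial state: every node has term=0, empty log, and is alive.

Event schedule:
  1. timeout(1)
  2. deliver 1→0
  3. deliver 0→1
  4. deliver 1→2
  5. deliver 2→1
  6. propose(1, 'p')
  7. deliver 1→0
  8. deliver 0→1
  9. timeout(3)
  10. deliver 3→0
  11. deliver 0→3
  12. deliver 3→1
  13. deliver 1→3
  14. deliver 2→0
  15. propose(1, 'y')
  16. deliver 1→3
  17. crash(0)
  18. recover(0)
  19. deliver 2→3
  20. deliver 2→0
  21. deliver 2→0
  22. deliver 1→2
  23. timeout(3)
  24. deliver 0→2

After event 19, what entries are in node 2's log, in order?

empty

[1] timeout(1) → N1(cand t1 [-])
[2] deliver 1→0 → N0(foll t1 [-])
[3] deliver 0→1 → ∅
[4] deliver 1→2 → N2(foll t1 [-])
[5] deliver 2→1 → N1(lead t1 [-])
[6] propose(1,'p') → N1(lead t1 [p])
[7] deliver 1→0 → N0(foll t1 [p])
[8] deliver 0→1 → ∅
[9] timeout(3) → N3(cand t1 [-])
[10] deliver 3→0 → ∅
[11] deliver 0→3 → ∅
[12] deliver 3→1 → ∅
[13] deliver 1→3 → ∅
[14] deliver 2→0 → ∅
[15] propose(1,'y') → N1(lead t1 [p,y])
[16] deliver 1→3 → N3(foll t1 [p])
[17] crash(0) → N0(✗foll t1 [p])
[18] recover(0) → N0(foll t1 [p])
[19] deliver 2→3 → ∅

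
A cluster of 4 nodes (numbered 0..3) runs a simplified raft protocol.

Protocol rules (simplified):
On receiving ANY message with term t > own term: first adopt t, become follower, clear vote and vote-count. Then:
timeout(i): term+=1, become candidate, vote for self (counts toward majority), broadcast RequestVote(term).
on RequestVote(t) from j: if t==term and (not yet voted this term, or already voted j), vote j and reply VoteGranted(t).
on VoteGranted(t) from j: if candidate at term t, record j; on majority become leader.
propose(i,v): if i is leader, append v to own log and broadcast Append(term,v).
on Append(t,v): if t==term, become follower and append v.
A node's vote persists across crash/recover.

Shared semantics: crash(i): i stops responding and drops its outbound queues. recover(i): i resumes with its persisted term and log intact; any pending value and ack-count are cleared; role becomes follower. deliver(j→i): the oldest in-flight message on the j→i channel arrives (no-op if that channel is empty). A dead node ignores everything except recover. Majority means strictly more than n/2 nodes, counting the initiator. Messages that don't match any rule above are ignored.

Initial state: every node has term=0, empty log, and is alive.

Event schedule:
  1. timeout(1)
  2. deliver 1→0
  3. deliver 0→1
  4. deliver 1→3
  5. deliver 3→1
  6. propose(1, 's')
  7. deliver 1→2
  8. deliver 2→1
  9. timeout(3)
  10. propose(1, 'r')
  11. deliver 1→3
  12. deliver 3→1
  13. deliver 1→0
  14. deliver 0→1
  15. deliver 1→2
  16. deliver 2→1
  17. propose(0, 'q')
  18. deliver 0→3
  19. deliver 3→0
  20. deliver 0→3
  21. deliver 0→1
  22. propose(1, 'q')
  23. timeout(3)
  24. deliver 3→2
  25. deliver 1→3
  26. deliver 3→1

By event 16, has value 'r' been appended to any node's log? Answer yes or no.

yes

e1 timeout(1): 1[cand,t=1,-]
e2 deliver 1→0: 0[foll,t=1,-]
e3 deliver 0→1: ·
e4 deliver 1→3: 3[foll,t=1,-]
e5 deliver 3→1: 1[lead,t=1,-]
e6 propose(1,'s'): 1[lead,t=1,s]
e7 deliver 1→2: 2[foll,t=1,-]
e8 deliver 2→1: ·
e9 timeout(3): 3[cand,t=2,-]
e10 propose(1,'r'): 1[lead,t=1,s,r]
e11 deliver 1→3: ·
e12 deliver 3→1: 1[foll,t=2,s,r]
e13 deliver 1→0: 0[foll,t=1,s]
e14 deliver 0→1: ·
e15 deliver 1→2: 2[foll,t=1,s]
e16 deliver 2→1: ·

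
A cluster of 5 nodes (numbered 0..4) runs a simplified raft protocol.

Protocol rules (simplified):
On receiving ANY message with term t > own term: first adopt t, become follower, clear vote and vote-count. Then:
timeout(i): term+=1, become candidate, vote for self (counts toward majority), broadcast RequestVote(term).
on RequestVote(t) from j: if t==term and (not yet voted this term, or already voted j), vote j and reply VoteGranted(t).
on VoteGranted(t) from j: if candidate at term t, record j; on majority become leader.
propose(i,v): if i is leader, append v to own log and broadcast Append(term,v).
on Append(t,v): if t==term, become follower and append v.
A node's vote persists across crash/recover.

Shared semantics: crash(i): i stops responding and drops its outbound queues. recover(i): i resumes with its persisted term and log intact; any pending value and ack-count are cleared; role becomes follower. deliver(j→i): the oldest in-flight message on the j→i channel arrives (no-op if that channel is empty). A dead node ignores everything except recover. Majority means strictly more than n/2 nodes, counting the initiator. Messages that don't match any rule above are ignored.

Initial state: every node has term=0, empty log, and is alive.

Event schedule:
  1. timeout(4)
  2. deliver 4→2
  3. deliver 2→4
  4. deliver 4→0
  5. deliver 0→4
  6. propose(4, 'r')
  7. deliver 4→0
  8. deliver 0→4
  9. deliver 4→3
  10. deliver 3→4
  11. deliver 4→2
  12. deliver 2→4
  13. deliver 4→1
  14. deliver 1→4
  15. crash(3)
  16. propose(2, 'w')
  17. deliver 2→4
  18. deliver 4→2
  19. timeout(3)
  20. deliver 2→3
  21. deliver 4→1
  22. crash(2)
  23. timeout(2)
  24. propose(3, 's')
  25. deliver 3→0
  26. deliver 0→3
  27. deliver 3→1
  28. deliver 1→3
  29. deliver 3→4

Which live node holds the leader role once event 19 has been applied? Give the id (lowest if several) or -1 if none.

step 1 timeout(4): 4={cand,t=1,log=-}
step 2 deliver 4→2: 2={foll,t=1,log=-}
step 3 deliver 2→4: —
step 4 deliver 4→0: 0={foll,t=1,log=-}
step 5 deliver 0→4: 4={lead,t=1,log=-}
step 6 propose(4,'r'): 4={lead,t=1,log=r}
step 7 deliver 4→0: 0={foll,t=1,log=r}
step 8 deliver 0→4: —
step 9 deliver 4→3: 3={foll,t=1,log=-}
step 10 deliver 3→4: —
step 11 deliver 4→2: 2={foll,t=1,log=r}
step 12 deliver 2→4: —
step 13 deliver 4→1: 1={foll,t=1,log=-}
step 14 deliver 1→4: —
step 15 crash(3): 3={✗foll,t=1,log=-}
step 16 propose(2,'w'): —
step 17 deliver 2→4: —
step 18 deliver 4→2: —
step 19 timeout(3): —

4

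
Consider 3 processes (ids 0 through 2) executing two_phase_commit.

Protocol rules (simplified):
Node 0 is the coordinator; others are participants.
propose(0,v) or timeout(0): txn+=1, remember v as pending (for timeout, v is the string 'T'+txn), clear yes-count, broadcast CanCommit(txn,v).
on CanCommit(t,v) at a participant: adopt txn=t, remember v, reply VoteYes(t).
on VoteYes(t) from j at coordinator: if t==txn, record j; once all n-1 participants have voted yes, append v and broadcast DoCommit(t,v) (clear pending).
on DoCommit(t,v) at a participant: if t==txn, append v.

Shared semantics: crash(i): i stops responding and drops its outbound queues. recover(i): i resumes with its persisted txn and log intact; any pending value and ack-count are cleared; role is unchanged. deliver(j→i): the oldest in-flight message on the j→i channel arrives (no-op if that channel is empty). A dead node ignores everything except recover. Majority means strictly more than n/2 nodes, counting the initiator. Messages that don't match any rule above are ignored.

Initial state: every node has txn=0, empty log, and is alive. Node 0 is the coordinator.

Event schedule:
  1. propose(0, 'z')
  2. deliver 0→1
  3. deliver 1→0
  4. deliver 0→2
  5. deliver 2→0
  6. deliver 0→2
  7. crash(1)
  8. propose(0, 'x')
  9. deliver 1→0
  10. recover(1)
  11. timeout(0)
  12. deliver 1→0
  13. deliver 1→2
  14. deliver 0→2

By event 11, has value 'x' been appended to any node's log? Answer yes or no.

no

[1] propose(0,'z') → N0(coor t1 [-])
[2] deliver 0→1 → N1(part t1 [-])
[3] deliver 1→0 → ∅
[4] deliver 0→2 → N2(part t1 [-])
[5] deliver 2→0 → N0(coor t1 [z])
[6] deliver 0→2 → N2(part t1 [z])
[7] crash(1) → N1(✗part t1 [-])
[8] propose(0,'x') → N0(coor t2 [z])
[9] deliver 1→0 → ∅
[10] recover(1) → N1(part t1 [-])
[11] timeout(0) → N0(coor t3 [z])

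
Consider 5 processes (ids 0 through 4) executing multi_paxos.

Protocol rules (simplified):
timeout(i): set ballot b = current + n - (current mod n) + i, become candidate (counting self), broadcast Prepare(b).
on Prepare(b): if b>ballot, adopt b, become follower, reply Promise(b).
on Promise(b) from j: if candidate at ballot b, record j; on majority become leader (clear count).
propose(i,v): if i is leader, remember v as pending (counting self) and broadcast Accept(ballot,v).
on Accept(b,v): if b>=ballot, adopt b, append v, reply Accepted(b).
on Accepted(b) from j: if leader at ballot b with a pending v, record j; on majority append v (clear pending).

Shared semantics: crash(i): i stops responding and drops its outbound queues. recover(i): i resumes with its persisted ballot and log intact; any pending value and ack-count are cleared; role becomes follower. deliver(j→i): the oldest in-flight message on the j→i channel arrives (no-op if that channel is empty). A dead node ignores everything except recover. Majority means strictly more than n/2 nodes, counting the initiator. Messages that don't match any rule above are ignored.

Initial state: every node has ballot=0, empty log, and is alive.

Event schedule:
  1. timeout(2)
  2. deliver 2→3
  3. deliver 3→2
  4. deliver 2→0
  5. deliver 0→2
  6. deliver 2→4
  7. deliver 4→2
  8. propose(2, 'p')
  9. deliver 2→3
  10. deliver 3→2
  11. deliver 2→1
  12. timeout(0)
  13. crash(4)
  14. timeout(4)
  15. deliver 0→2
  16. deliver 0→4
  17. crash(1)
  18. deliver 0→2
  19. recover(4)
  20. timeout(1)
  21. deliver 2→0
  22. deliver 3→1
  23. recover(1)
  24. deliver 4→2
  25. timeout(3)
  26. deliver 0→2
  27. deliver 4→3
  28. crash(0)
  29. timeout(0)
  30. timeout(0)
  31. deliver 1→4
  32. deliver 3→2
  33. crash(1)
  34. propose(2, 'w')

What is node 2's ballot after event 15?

[1] timeout(2) → N2(cand b7 [-])
[2] deliver 2→3 → N3(foll b7 [-])
[3] deliver 3→2 → ∅
[4] deliver 2→0 → N0(foll b7 [-])
[5] deliver 0→2 → N2(lead b7 [-])
[6] deliver 2→4 → N4(foll b7 [-])
[7] deliver 4→2 → ∅
[8] propose(2,'p') → ∅
[9] deliver 2→3 → N3(foll b7 [p])
[10] deliver 3→2 → ∅
[11] deliver 2→1 → N1(foll b7 [-])
[12] timeout(0) → N0(cand b10 [-])
[13] crash(4) → N4(✗foll b7 [-])
[14] timeout(4) → ∅
[15] deliver 0→2 → N2(foll b10 [-])

10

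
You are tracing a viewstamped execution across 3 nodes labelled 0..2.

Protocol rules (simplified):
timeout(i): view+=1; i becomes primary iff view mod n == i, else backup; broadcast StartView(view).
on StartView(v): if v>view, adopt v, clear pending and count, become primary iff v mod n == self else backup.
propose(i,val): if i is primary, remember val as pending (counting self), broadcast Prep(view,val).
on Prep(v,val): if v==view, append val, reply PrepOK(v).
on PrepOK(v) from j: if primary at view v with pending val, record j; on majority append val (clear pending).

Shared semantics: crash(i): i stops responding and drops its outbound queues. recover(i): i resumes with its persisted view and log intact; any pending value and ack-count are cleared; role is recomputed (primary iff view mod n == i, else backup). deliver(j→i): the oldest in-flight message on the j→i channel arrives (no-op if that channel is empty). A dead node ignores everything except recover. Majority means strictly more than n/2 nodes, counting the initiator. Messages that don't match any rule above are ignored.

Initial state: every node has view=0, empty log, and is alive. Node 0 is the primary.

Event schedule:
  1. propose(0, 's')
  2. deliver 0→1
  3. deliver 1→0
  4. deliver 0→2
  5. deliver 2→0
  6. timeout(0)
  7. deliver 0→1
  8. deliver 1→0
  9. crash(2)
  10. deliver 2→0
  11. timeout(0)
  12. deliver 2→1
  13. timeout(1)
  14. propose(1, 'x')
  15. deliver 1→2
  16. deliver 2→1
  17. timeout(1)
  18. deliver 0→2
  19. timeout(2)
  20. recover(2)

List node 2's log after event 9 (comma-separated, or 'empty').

s

after 1 — propose(0,'s'): ·
after 2 — deliver 0→1: n1:back/v0/[s]
after 3 — deliver 1→0: n0:prim/v0/[s]
after 4 — deliver 0→2: n2:back/v0/[s]
after 5 — deliver 2→0: ·
after 6 — timeout(0): n0:back/v1/[s]
after 7 — deliver 0→1: n1:prim/v1/[s]
after 8 — deliver 1→0: ·
after 9 — crash(2): n2:✗back/v0/[s]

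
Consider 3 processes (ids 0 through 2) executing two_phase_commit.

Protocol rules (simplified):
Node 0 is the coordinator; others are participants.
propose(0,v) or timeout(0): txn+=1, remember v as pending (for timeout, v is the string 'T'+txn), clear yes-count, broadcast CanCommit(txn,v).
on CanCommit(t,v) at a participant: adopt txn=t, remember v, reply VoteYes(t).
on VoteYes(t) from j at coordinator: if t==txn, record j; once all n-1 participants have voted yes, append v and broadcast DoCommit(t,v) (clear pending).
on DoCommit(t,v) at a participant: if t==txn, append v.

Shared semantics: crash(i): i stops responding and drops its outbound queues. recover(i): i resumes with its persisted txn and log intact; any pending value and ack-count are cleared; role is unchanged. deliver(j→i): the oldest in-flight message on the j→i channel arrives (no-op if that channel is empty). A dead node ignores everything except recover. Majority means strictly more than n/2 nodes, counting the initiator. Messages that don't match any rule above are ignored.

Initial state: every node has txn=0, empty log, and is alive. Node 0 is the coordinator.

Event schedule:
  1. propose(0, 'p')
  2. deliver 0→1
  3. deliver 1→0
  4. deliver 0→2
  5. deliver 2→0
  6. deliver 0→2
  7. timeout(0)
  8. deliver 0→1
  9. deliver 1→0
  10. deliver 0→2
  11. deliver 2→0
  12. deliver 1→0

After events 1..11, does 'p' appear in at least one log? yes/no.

yes

after 1 — propose(0,'p'): n0:coor/t1/[-]
after 2 — deliver 0→1: n1:part/t1/[-]
after 3 — deliver 1→0: ·
after 4 — deliver 0→2: n2:part/t1/[-]
after 5 — deliver 2→0: n0:coor/t1/[p]
after 6 — deliver 0→2: n2:part/t1/[p]
after 7 — timeout(0): n0:coor/t2/[p]
after 8 — deliver 0→1: n1:part/t1/[p]
after 9 — deliver 1→0: ·
after 10 — deliver 0→2: n2:part/t2/[p]
after 11 — deliver 2→0: ·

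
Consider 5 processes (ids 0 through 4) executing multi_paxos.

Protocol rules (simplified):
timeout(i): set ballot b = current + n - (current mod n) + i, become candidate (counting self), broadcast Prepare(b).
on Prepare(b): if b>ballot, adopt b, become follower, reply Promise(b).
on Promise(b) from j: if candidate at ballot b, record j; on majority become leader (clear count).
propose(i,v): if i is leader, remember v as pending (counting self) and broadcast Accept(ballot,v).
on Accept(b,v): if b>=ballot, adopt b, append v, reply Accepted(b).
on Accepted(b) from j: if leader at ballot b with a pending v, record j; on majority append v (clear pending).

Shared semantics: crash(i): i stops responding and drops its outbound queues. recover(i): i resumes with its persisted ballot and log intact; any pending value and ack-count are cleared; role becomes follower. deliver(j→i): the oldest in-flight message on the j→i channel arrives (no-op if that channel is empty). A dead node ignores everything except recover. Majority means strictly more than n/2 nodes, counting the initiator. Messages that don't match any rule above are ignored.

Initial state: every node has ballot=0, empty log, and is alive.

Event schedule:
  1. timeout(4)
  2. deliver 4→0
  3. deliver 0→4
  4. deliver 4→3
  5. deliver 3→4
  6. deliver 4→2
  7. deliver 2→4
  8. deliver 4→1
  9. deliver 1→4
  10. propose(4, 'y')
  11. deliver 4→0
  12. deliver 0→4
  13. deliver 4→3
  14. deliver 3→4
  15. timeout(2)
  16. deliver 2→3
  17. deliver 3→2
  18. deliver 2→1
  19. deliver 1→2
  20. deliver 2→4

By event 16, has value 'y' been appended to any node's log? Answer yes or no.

1. timeout(4):  <4:cand b9 ->
2. deliver 4→0:  <0:foll b9 ->
3. deliver 0→4:  nop
4. deliver 4→3:  <3:foll b9 ->
5. deliver 3→4:  <4:lead b9 ->
6. deliver 4→2:  <2:foll b9 ->
7. deliver 2→4:  nop
8. deliver 4→1:  <1:foll b9 ->
9. deliver 1→4:  nop
10. propose(4,'y'):  nop
11. deliver 4→0:  <0:foll b9 y>
12. deliver 0→4:  nop
13. deliver 4→3:  <3:foll b9 y>
14. deliver 3→4:  <4:lead b9 y>
15. timeout(2):  <2:cand b12 ->
16. deliver 2→3:  <3:foll b12 y>

yes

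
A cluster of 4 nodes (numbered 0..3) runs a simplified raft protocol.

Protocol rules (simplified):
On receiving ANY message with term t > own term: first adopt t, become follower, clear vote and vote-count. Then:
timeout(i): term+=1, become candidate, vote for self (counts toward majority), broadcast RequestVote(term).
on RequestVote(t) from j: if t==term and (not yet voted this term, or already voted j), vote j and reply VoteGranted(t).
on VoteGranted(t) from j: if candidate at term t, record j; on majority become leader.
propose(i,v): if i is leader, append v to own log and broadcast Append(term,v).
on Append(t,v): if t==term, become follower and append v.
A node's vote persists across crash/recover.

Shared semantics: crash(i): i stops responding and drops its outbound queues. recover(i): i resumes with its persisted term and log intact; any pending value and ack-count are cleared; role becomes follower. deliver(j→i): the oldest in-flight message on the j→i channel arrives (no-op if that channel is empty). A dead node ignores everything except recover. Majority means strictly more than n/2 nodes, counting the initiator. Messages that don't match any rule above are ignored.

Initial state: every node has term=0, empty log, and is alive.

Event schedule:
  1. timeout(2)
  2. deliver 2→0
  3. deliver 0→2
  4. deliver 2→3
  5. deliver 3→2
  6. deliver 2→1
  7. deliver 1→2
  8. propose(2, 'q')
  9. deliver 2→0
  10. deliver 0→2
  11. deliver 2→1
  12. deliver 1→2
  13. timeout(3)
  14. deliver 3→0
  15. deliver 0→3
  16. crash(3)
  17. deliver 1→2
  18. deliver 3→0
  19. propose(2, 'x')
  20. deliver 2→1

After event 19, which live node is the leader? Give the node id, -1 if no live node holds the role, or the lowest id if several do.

after 1 — timeout(2): n2:cand/t1/[-]
after 2 — deliver 2→0: n0:foll/t1/[-]
after 3 — deliver 0→2: ·
after 4 — deliver 2→3: n3:foll/t1/[-]
after 5 — deliver 3→2: n2:lead/t1/[-]
after 6 — deliver 2→1: n1:foll/t1/[-]
after 7 — deliver 1→2: ·
after 8 — propose(2,'q'): n2:lead/t1/[q]
after 9 — deliver 2→0: n0:foll/t1/[q]
after 10 — deliver 0→2: ·
after 11 — deliver 2→1: n1:foll/t1/[q]
after 12 — deliver 1→2: ·
after 13 — timeout(3): n3:cand/t2/[-]
after 14 — deliver 3→0: n0:foll/t2/[q]
after 15 — deliver 0→3: ·
after 16 — crash(3): n3:✗cand/t2/[-]
after 17 — deliver 1→2: ·
after 18 — deliver 3→0: ·
after 19 — propose(2,'x'): n2:lead/t1/[q,x]

2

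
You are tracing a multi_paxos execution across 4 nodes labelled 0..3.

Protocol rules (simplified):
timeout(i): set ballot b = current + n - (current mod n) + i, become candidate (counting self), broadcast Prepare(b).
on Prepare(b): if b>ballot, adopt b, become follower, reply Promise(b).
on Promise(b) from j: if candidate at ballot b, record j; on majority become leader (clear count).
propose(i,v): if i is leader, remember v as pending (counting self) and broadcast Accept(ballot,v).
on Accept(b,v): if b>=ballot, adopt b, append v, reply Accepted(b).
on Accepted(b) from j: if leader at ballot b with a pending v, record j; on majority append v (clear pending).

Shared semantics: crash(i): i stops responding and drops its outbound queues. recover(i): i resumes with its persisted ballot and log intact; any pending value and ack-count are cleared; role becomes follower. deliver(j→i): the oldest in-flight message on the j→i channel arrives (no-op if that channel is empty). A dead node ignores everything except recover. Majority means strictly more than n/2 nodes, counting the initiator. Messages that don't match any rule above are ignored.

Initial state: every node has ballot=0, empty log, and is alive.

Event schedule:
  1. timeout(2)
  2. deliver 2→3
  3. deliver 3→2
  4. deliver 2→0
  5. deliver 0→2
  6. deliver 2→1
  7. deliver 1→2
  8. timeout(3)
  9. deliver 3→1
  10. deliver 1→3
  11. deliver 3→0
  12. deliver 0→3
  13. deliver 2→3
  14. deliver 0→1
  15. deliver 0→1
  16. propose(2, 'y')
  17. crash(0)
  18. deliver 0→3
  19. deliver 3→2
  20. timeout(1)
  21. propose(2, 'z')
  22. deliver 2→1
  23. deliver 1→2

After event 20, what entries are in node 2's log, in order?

empty

after 1 — timeout(2): n2:cand/b6/[-]
after 2 — deliver 2→3: n3:foll/b6/[-]
after 3 — deliver 3→2: ·
after 4 — deliver 2→0: n0:foll/b6/[-]
after 5 — deliver 0→2: n2:lead/b6/[-]
after 6 — deliver 2→1: n1:foll/b6/[-]
after 7 — deliver 1→2: ·
after 8 — timeout(3): n3:cand/b11/[-]
after 9 — deliver 3→1: n1:foll/b11/[-]
after 10 — deliver 1→3: ·
after 11 — deliver 3→0: n0:foll/b11/[-]
after 12 — deliver 0→3: n3:lead/b11/[-]
after 13 — deliver 2→3: ·
after 14 — deliver 0→1: ·
after 15 — deliver 0→1: ·
after 16 — propose(2,'y'): ·
after 17 — crash(0): n0:✗foll/b11/[-]
after 18 — deliver 0→3: ·
after 19 — deliver 3→2: n2:foll/b11/[-]
after 20 — timeout(1): n1:cand/b13/[-]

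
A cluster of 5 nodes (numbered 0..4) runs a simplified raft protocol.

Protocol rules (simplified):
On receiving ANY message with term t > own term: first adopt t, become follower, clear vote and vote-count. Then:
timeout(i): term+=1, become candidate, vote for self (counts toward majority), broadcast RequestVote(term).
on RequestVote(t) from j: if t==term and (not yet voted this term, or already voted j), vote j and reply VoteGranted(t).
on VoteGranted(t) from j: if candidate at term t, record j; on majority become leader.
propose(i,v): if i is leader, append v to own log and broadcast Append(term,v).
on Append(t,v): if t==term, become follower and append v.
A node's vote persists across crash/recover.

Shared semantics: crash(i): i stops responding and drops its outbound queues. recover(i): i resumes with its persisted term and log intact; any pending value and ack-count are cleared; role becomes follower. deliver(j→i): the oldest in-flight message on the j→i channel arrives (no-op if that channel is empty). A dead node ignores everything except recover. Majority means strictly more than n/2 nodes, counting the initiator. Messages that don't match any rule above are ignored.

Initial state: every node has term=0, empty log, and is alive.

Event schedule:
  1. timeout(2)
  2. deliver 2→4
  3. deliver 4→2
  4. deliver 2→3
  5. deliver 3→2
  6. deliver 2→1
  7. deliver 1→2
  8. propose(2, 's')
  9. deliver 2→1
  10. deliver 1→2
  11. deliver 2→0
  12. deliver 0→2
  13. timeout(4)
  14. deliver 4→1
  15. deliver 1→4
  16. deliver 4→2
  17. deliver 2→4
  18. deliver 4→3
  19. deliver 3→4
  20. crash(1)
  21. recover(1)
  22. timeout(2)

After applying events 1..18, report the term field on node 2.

after 1 — timeout(2): n2:cand/t1/[-]
after 2 — deliver 2→4: n4:foll/t1/[-]
after 3 — deliver 4→2: ·
after 4 — deliver 2→3: n3:foll/t1/[-]
after 5 — deliver 3→2: n2:lead/t1/[-]
after 6 — deliver 2→1: n1:foll/t1/[-]
after 7 — deliver 1→2: ·
after 8 — propose(2,'s'): n2:lead/t1/[s]
after 9 — deliver 2→1: n1:foll/t1/[s]
after 10 — deliver 1→2: ·
after 11 — deliver 2→0: n0:foll/t1/[-]
after 12 — deliver 0→2: ·
after 13 — timeout(4): n4:cand/t2/[-]
after 14 — deliver 4→1: n1:foll/t2/[s]
after 15 — deliver 1→4: ·
after 16 — deliver 4→2: n2:foll/t2/[s]
after 17 — deliver 2→4: ·
after 18 — deliver 4→3: n3:foll/t2/[-]

2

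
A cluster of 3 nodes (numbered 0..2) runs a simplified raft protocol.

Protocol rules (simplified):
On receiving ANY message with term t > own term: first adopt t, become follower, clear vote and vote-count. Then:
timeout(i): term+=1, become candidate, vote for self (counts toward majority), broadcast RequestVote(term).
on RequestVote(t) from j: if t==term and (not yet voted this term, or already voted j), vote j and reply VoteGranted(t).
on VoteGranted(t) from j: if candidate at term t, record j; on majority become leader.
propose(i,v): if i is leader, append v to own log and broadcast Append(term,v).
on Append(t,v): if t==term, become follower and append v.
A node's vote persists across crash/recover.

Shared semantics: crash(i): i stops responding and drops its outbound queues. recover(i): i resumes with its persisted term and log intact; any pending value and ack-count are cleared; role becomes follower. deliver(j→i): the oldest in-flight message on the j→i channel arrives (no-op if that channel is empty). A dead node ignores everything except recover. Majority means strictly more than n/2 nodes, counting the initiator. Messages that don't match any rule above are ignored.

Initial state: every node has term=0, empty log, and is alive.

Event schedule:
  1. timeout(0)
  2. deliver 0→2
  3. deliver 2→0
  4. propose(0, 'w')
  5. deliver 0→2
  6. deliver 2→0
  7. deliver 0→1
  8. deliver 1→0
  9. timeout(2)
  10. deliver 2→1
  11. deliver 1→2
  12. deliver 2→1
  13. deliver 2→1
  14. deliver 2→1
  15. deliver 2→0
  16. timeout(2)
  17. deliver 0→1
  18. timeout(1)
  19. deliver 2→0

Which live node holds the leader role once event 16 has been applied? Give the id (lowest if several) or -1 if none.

-1

[1] timeout(0) → N0(cand t1 [-])
[2] deliver 0→2 → N2(foll t1 [-])
[3] deliver 2→0 → N0(lead t1 [-])
[4] propose(0,'w') → N0(lead t1 [w])
[5] deliver 0→2 → N2(foll t1 [w])
[6] deliver 2→0 → ∅
[7] deliver 0→1 → N1(foll t1 [-])
[8] deliver 1→0 → ∅
[9] timeout(2) → N2(cand t2 [w])
[10] deliver 2→1 → N1(foll t2 [-])
[11] deliver 1→2 → N2(lead t2 [w])
[12] deliver 2→1 → ∅
[13] deliver 2→1 → ∅
[14] deliver 2→1 → ∅
[15] deliver 2→0 → N0(foll t2 [w])
[16] timeout(2) → N2(cand t3 [w])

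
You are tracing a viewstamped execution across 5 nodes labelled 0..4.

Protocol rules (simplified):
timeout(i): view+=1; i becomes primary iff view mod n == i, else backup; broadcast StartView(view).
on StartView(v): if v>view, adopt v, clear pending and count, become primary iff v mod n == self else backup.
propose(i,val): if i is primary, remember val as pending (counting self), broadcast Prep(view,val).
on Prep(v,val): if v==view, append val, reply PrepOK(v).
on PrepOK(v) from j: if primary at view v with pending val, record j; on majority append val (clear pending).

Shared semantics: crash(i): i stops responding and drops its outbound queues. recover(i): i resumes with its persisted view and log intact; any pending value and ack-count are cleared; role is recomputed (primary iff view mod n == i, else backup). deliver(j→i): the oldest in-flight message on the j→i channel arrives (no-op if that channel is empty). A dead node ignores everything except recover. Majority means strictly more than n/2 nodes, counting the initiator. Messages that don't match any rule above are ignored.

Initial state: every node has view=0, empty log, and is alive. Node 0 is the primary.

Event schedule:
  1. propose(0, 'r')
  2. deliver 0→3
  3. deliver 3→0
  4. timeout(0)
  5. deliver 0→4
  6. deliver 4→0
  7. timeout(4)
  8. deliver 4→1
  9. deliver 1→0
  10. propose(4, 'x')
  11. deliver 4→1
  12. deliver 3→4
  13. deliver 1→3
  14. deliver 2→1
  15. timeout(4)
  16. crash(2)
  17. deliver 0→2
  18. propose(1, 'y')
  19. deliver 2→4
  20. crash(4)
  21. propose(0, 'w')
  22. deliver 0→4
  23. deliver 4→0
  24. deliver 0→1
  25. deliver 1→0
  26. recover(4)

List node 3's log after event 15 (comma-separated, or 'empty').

r

[1] propose(0,'r') → ∅
[2] deliver 0→3 → N3(back v0 [r])
[3] deliver 3→0 → ∅
[4] timeout(0) → N0(back v1 [-])
[5] deliver 0→4 → N4(back v0 [r])
[6] deliver 4→0 → ∅
[7] timeout(4) → N4(back v1 [r])
[8] deliver 4→1 → N1(prim v1 [-])
[9] deliver 1→0 → ∅
[10] propose(4,'x') → ∅
[11] deliver 4→1 → ∅
[12] deliver 3→4 → ∅
[13] deliver 1→3 → ∅
[14] deliver 2→1 → ∅
[15] timeout(4) → N4(back v2 [r])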